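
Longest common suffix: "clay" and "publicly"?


Word 1: "clay"
Word 2: "publicly"
Comparing from end:
  Pos -1: 'y' == 'y'
  Pos -2: 'a' != 'l' (stop)
LCS = "y" (length 1)


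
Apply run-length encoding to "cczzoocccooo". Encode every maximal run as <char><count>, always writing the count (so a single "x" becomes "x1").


String: "cczzoocccooo"
Scanning for consecutive runs:
  'c' x 2
  'z' x 2
  'o' x 2
  'c' x 3
  'o' x 3
RLE = "c2z2o2c3o3"


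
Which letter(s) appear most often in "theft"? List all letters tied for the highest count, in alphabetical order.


Word: "theft"
Letter counts:
  'e': 1
  'f': 1
  'h': 1
  't': 2
Maximum count = 2
Most frequent = 't' (2 times each)


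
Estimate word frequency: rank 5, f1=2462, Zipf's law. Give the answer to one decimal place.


Zipf's law: f(r) = f(1) / r
f(1) = 2462
f(5) = 2462 / 5
= 492.4 occurrences


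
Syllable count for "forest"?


Word: "forest"
Syllable breakdown: for / est
Counting: 2 parts
= 2 syllables


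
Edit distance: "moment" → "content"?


Word 1: "moment" (length 6)
Word 2: "content" (length 7)
One optimal edit sequence (insert/delete/substitute each cost 1):
  1. substitute 'm' -> 'c'  (+1)
  2. keep 'o'
  3. insert 'n'  (+1)
  4. substitute 'm' -> 't'  (+1)
  5. keep 'e'
  6. keep 'n'
  7. keep 't'
Total edit operations: 3
Edit distance = 3


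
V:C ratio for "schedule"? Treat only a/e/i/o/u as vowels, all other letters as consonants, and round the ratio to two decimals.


Word: "schedule"
Vowels (a,e,i,o,u): 3
Consonants: 5
Ratio = 3/5
= 0.60


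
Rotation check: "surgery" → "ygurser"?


Word: "surgery", Candidate: "ygurser"
Method: check if candidate is substring of word+word
"surgerysurgery" contains "ygurser"? No
Is rotation = No


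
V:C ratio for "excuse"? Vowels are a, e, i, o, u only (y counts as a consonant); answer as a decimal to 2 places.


Word: "excuse"
Vowels (a,e,i,o,u): 3
Consonants: 3
Ratio = 3/3
= 1.00


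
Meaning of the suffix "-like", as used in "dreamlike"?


Suffix: -like
As in: dreamlike -> dream + -like
Meaning = resembling


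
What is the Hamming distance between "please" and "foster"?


Comparing character by character (same length = 6):
  Pos 0: 'p' vs 'f' !=
  Pos 1: 'l' vs 'o' !=
  Pos 2: 'e' vs 's' !=
  Pos 3: 'a' vs 't' !=
  Pos 4: 's' vs 'e' !=
  Pos 5: 'e' vs 'r' !=
Hamming distance = 6


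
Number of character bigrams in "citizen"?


Word: "citizen" (length 7)
Number of 2-grams = length - 2 + 1 = 7 - 2 + 1
= 6


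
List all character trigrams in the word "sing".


Word: "sing" (length 4)
Number of trigrams = 4 - 3 + 1 = 2
  Position 0: "sin"
  Position 1: "ing"
Trigrams = "sin", "ing"


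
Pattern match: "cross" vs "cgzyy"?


Pattern of "cross": [0, 1, 2, 3, 3]
Pattern of "cgzyy": [0, 1, 2, 3, 3]
Patterns match
Same pattern = Yes


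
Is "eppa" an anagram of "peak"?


Word 1: "peak" → sorted: aekp
Word 2: "eppa" → sorted: aepp
Same letters? aekp != aepp
Anagram = No


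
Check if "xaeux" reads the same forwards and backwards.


Word: "xaeux"
Reversed: "xueax"
Forward == Backward? xaeux != xueax
Palindrome = No


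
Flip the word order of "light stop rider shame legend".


Original: "light stop rider shame legend"
Words (1..n): light | stop | rider | shame | legend
Reversed (n..1): legend | shame | rider | stop | light
Result = "legend shame rider stop light"


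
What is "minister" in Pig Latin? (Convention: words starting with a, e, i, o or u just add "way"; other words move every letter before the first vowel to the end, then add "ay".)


Word: "minister"
Starts with consonant(s) → move to end, add 'ay'
Consonant cluster: "m"
Pig Latin = "inistermay"


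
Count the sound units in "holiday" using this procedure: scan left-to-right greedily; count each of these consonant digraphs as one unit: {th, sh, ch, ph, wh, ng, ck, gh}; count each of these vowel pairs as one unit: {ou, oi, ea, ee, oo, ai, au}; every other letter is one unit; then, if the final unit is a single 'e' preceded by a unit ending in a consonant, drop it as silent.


Word: "holiday" (7 letters)
Left-to-right scan:
  1. 'h' (letter)
  2. 'o' (letter)
  3. 'l' (letter)
  4. 'i' (letter)
  5. 'd' (letter)
  6. 'a' (letter)
  7. 'y' (letter)
Units from scan: 7
Sound units = 7 units


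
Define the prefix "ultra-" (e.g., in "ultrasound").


Prefix: ultra-
Example: ultrasound (ultra- + sound)
Meaning = beyond


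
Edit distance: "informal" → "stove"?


Word 1: "informal" (length 8)
Word 2: "stove" (length 5)
One optimal edit sequence (insert/delete/substitute each cost 1):
  1. delete 'i'  (+1)
  2. substitute 'n' -> 's'  (+1)
  3. substitute 'f' -> 't'  (+1)
  4. keep 'o'
  5. delete 'r'  (+1)
  6. delete 'm'  (+1)
  7. substitute 'a' -> 'v'  (+1)
  8. substitute 'l' -> 'e'  (+1)
Total edit operations: 7
Edit distance = 7


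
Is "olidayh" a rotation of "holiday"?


Word: "holiday", Candidate: "olidayh"
Method: check if candidate is substring of word+word
"holidayholiday" contains "olidayh"? Yes
Is rotation = Yes


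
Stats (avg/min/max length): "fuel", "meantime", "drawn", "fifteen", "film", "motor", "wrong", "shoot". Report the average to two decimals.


Lengths: "fuel"=4, "meantime"=8, "drawn"=5, "fifteen"=7, "film"=4, "motor"=5, "wrong"=5, "shoot"=5
Sum = 43, Count = 8
Average = 43/8 = 5.38
= avg=5.38, min=4, max=8


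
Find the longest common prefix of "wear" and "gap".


Word 1: "wear"
Word 2: "gap"
Comparing from start:
  Pos 0: 'w' != 'g' (stop)
LCP = "" (length 0)


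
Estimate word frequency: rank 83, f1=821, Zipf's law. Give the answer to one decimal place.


Zipf's law: f(r) = f(1) / r
f(1) = 821
f(83) = 821 / 83
= 9.9 occurrences


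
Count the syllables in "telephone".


Word: "telephone"
Syllable breakdown: tel / e / phone
Counting: 3 parts
= 3 syllables


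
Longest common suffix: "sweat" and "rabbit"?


Word 1: "sweat"
Word 2: "rabbit"
Comparing from end:
  Pos -1: 't' == 't'
  Pos -2: 'a' != 'i' (stop)
LCS = "t" (length 1)


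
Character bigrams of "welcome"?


Word: "welcome" (length 7)
Number of bigrams = 7 - 2 + 1 = 6
  Position 0: "we"
  Position 1: "el"
  Position 2: "lc"
  Position 3: "co"
  Position 4: "om"
  Position 5: "me"
Bigrams = "we", "el", "lc", "co", "om", "me"


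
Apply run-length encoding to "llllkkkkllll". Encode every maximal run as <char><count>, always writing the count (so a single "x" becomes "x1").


String: "llllkkkkllll"
Scanning for consecutive runs:
  'l' x 4
  'k' x 4
  'l' x 4
RLE = "l4k4l4"


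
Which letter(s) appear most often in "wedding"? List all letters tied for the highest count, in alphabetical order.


Word: "wedding"
Letter counts:
  'd': 2
  'e': 1
  'g': 1
  'i': 1
  'n': 1
  'w': 1
Maximum count = 2
Most frequent = 'd' (2 times each)


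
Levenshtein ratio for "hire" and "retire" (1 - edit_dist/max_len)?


Word 1: "hire" (length 4)
Word 2: "retire" (length 6)
One optimal edit sequence:
  1. insert 'r'  (+1)
  2. insert 'e'  (+1)
  3. substitute 'h' -> 't'  (+1)
  4. keep 'i'
  5. keep 'r'
  6. keep 'e'
Edit distance = 3
Max length = max(4, 6) = 6
Similarity = 1 - 3/6
= 0.5000


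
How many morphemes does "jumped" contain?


Word: "jumped"
Morphemes: jump + -ed
Each morpheme carries meaning
= 2 morphemes


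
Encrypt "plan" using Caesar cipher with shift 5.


Word: "plan"
Shift: 5
Each letter → (letter + shift) mod 26:
  'p' (15) + 5 = 20 → 'u'
  'l' (11) + 5 = 16 → 'q'
  'a' (0) + 5 = 5 → 'f'
  'n' (13) + 5 = 18 → 's'
Result = "uqfs"


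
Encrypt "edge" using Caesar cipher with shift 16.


Word: "edge"
Shift: 16
Each letter → (letter + shift) mod 26:
  'e' (4) + 16 = 20 → 'u'
  'd' (3) + 16 = 19 → 't'
  'g' (6) + 16 = 22 → 'w'
  'e' (4) + 16 = 20 → 'u'
Result = "utwu"


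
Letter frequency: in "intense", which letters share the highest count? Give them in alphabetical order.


Word: "intense"
Letter counts:
  'e': 2
  'i': 1
  'n': 2
  's': 1
  't': 1
Maximum count = 2
Most frequent = 'e', 'n' (2 times each)


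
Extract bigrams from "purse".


Word: "purse" (length 5)
Number of bigrams = 5 - 2 + 1 = 4
  Position 0: "pu"
  Position 1: "ur"
  Position 2: "rs"
  Position 3: "se"
Bigrams = "pu", "ur", "rs", "se"


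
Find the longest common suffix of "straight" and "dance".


Word 1: "straight"
Word 2: "dance"
Comparing from end:
  Pos -1: 't' != 'e' (stop)
LCS = "" (length 0)


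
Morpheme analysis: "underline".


Word: "underline"
Morphemes: under- + line
Each morpheme carries meaning
= 2 morphemes


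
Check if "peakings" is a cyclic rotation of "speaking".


Word: "speaking", Candidate: "peakings"
Method: check if candidate is substring of word+word
"speakingspeaking" contains "peakings"? Yes
Is rotation = Yes


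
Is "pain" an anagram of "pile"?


Word 1: "pile" → sorted: eilp
Word 2: "pain" → sorted: ainp
Same letters? eilp != ainp
Anagram = No


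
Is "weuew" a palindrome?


Word: "weuew"
Reversed: "weuew"
Forward == Backward? weuew == weuew
Palindrome = Yes


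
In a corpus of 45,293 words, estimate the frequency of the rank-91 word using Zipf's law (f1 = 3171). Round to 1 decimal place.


Zipf's law: f(r) = f(1) / r
f(1) = 3171
f(91) = 3171 / 91
= 34.8 occurrences


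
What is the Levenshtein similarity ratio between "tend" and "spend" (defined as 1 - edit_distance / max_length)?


Word 1: "tend" (length 4)
Word 2: "spend" (length 5)
One optimal edit sequence:
  1. insert 's'  (+1)
  2. substitute 't' -> 'p'  (+1)
  3. keep 'e'
  4. keep 'n'
  5. keep 'd'
Edit distance = 2
Max length = max(4, 5) = 5
Similarity = 1 - 2/5
= 0.6000


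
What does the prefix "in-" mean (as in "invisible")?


Prefix: in-
Example: invisible (in- + visible)
Meaning = not / into


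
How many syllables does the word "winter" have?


Word: "winter"
Syllable breakdown: win · ter
Counting: 2 parts
= 2 syllables


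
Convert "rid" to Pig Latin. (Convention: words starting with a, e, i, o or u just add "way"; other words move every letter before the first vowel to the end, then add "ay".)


Word: "rid"
Starts with consonant(s) → move to end, add 'ay'
Consonant cluster: "r"
Pig Latin = "idray"


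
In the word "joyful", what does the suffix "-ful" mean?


Suffix: -ful
Example: joyful (joy + -ful)
Meaning = full of


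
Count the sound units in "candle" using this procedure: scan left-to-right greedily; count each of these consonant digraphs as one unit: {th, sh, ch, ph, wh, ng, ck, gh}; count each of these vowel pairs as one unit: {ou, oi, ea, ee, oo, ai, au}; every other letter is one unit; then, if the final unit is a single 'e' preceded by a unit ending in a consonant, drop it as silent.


Word: "candle" (6 letters)
Left-to-right scan:
  [1] 'c' (letter)
  [2] 'a' (letter)
  [3] 'n' (letter)
  [4] 'd' (letter)
  [5] 'l' (letter)
  [6] 'e' (letter)
Units from scan: 6
Final unit is 'e' after a consonant -> drop as silent (-1)
Sound units = 5 units


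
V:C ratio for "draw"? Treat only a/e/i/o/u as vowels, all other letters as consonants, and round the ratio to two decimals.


Word: "draw"
Vowels (a,e,i,o,u): 1
Consonants: 3
Ratio = 1/3
= 0.33


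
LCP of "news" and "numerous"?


Word 1: "news"
Word 2: "numerous"
Comparing from start:
  Pos 0: 'n' == 'n'
  Pos 1: 'e' != 'u' (stop)
LCP = "n" (length 1)


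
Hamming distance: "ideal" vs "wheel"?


Comparing character by character (same length = 5):
  Pos 0: 'i' vs 'w' !=
  Pos 1: 'd' vs 'h' !=
  Pos 2: 'e' vs 'e' =
  Pos 3: 'a' vs 'e' !=
  Pos 4: 'l' vs 'l' =
Hamming distance = 3


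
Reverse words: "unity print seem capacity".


Original: "unity print seem capacity"
Words (1..n): unity | print | seem | capacity
Reversed (n..1): capacity | seem | print | unity
Result = "capacity seem print unity"


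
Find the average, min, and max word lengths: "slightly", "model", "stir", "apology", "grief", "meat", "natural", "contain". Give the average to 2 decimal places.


Lengths: "slightly"=8, "model"=5, "stir"=4, "apology"=7, "grief"=5, "meat"=4, "natural"=7, "contain"=7
Sum = 47, Count = 8
Average = 47/8 = 5.88
= avg=5.88, min=4, max=8


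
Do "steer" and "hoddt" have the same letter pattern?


Pattern of "steer": [0, 1, 2, 2, 3]
Pattern of "hoddt": [0, 1, 2, 2, 3]
Patterns match
Same pattern = Yes


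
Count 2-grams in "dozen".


Word: "dozen" (length 5)
Number of 2-grams = length - 2 + 1 = 5 - 2 + 1
= 4


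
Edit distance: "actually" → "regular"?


Word 1: "actually" (length 8)
Word 2: "regular" (length 7)
One optimal edit sequence (insert/delete/substitute each cost 1):
  1. substitute 'a' -> 'r'  (+1)
  2. substitute 'c' -> 'e'  (+1)
  3. substitute 't' -> 'g'  (+1)
  4. keep 'u'
  5. delete 'a'  (+1)
  6. keep 'l'
  7. substitute 'l' -> 'a'  (+1)
  8. substitute 'y' -> 'r'  (+1)
Total edit operations: 6
Edit distance = 6


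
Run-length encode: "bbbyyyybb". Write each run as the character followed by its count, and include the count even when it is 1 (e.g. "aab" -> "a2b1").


String: "bbbyyyybb"
Scanning for consecutive runs:
  'b' x 3
  'y' x 4
  'b' x 2
RLE = "b3y4b2"


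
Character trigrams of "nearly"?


Word: "nearly" (length 6)
Number of trigrams = 6 - 3 + 1 = 4
  Position 0: "nea"
  Position 1: "ear"
  Position 2: "arl"
  Position 3: "rly"
Trigrams = "nea", "ear", "arl", "rly"


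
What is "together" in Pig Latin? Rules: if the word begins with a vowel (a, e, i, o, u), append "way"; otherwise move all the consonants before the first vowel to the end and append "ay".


Word: "together"
Starts with consonant(s) → move to end, add 'ay'
Consonant cluster: "t"
Pig Latin = "ogethertay"


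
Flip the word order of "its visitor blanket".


Original: "its visitor blanket"
Words (1..n): its | visitor | blanket
Reversed (n..1): blanket | visitor | its
Result = "blanket visitor its"


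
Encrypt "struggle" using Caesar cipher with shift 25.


Word: "struggle"
Shift: 25
Each letter → (letter + shift) mod 26:
  's' (18) + 25 = 17 → 'r'
  't' (19) + 25 = 18 → 's'
  'r' (17) + 25 = 16 → 'q'
  'u' (20) + 25 = 19 → 't'
  'g' (6) + 25 = 5 → 'f'
  'g' (6) + 25 = 5 → 'f'
  'l' (11) + 25 = 10 → 'k'
  'e' (4) + 25 = 3 → 'd'
Result = "rsqtffkd"


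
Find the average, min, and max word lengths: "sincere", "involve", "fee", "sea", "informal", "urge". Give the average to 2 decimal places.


Lengths: "sincere"=7, "involve"=7, "fee"=3, "sea"=3, "informal"=8, "urge"=4
Sum = 32, Count = 6
Average = 32/6 = 5.33
= avg=5.33, min=3, max=8


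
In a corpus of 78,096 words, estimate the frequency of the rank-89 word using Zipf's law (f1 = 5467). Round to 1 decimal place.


Zipf's law: f(r) = f(1) / r
f(1) = 5467
f(89) = 5467 / 89
= 61.4 occurrences


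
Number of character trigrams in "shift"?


Word: "shift" (length 5)
Number of 3-grams = length - 3 + 1 = 5 - 3 + 1
= 3


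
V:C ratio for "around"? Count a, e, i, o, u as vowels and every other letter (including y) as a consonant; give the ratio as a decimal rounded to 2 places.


Word: "around"
Vowels (a,e,i,o,u): 3
Consonants: 3
Ratio = 3/3
= 1.00


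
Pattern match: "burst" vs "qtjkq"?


Pattern of "burst": [0, 1, 2, 3, 4]
Pattern of "qtjkq": [0, 1, 2, 3, 0]
Patterns do not match
Same pattern = No


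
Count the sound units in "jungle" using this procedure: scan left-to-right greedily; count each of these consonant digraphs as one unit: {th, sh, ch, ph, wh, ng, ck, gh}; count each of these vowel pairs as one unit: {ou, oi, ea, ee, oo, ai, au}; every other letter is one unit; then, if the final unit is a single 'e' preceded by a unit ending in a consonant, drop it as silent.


Word: "jungle" (6 letters)
Left-to-right scan:
  [1] 'j' (letter)
  [2] 'u' (letter)
  [3] 'ng' (digraph)
  [4] 'l' (letter)
  [5] 'e' (letter)
Units from scan: 5
Final unit is 'e' after a consonant -> drop as silent (-1)
Sound units = 4 units


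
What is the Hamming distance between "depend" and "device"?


Comparing character by character (same length = 6):
  Pos 0: 'd' vs 'd' =
  Pos 1: 'e' vs 'e' =
  Pos 2: 'p' vs 'v' !=
  Pos 3: 'e' vs 'i' !=
  Pos 4: 'n' vs 'c' !=
  Pos 5: 'd' vs 'e' !=
Hamming distance = 4


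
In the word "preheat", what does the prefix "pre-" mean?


Prefix: pre-
Example: preheat = pre- + heat
Meaning = before


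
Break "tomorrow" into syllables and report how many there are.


Word: "tomorrow"
Syllable breakdown: to · mor · row
Counting: 3 parts
= 3 syllables


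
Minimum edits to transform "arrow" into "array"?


Word 1: "arrow" (length 5)
Word 2: "array" (length 5)
One optimal edit sequence (insert/delete/substitute each cost 1):
  1. keep 'a'
  2. keep 'r'
  3. keep 'r'
  4. substitute 'o' -> 'a'  (+1)
  5. substitute 'w' -> 'y'  (+1)
Total edit operations: 2
Edit distance = 2


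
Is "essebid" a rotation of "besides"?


Word: "besides", Candidate: "essebid"
Method: check if candidate is substring of word+word
"besidesbesides" contains "essebid"? No
Is rotation = No


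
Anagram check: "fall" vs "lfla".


Word 1: "fall" → sorted: afll
Word 2: "lfla" → sorted: afll
Same letters? afll == afll
Anagram = Yes


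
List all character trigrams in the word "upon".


Word: "upon" (length 4)
Number of trigrams = 4 - 3 + 1 = 2
  Position 0: "upo"
  Position 1: "pon"
Trigrams = "upo", "pon"


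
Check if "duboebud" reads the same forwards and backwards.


Word: "duboebud"
Reversed: "dubeobud"
Forward == Backward? duboebud != dubeobud
Palindrome = No


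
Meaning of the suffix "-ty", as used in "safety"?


Suffix: -ty
Example: safety = safe + -ty
Meaning = quality of


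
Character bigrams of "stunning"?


Word: "stunning" (length 8)
Number of bigrams = 8 - 2 + 1 = 7
  Position 0: "st"
  Position 1: "tu"
  Position 2: "un"
  Position 3: "nn"
  Position 4: "ni"
  Position 5: "in"
  Position 6: "ng"
Bigrams = "st", "tu", "un", "nn", "ni", "in", "ng"


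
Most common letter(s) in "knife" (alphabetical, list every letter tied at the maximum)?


Word: "knife"
Letter counts:
  'e': 1
  'f': 1
  'i': 1
  'k': 1
  'n': 1
Maximum count = 1
Most frequent = 'e', 'f', 'i', 'k', 'n' (1 time each)


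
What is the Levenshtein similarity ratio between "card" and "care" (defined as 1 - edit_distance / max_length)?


Word 1: "card" (length 4)
Word 2: "care" (length 4)
One optimal edit sequence:
  1. keep 'c'
  2. keep 'a'
  3. keep 'r'
  4. substitute 'd' -> 'e'  (+1)
Edit distance = 1
Max length = max(4, 4) = 4
Similarity = 1 - 1/4
= 0.7500


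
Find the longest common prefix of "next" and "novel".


Word 1: "next"
Word 2: "novel"
Comparing from start:
  Pos 0: 'n' == 'n'
  Pos 1: 'e' != 'o' (stop)
LCP = "n" (length 1)


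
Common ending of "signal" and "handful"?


Word 1: "signal"
Word 2: "handful"
Comparing from end:
  Pos -1: 'l' == 'l'
  Pos -2: 'a' != 'u' (stop)
LCS = "l" (length 1)


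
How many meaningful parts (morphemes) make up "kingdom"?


Word: "kingdom"
Morphemes: king / -dom
Each morpheme carries meaning
= 2 morphemes


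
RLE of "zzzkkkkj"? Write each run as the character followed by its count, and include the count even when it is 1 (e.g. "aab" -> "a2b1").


String: "zzzkkkkj"
Scanning for consecutive runs:
  'z' x 3
  'k' x 4
  'j' x 1
RLE = "z3k4j1"


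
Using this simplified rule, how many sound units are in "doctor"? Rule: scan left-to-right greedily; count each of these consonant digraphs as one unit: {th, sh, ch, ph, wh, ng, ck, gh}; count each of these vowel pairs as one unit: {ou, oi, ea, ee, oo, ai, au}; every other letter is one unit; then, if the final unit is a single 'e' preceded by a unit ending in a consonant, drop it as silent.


Word: "doctor" (6 letters)
Left-to-right scan:
  (1) 'd' (letter)
  (2) 'o' (letter)
  (3) 'c' (letter)
  (4) 't' (letter)
  (5) 'o' (letter)
  (6) 'r' (letter)
Units from scan: 6
Sound units = 6 units


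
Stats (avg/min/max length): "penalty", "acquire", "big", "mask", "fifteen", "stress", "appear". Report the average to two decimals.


Lengths: "penalty"=7, "acquire"=7, "big"=3, "mask"=4, "fifteen"=7, "stress"=6, "appear"=6
Sum = 40, Count = 7
Average = 40/7 = 5.71
= avg=5.71, min=3, max=7


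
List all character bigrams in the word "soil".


Word: "soil" (length 4)
Number of bigrams = 4 - 2 + 1 = 3
  Position 0: "so"
  Position 1: "oi"
  Position 2: "il"
Bigrams = "so", "oi", "il"


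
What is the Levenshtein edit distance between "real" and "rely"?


Word 1: "real" (length 4)
Word 2: "rely" (length 4)
One optimal edit sequence (insert/delete/substitute each cost 1):
  1. keep 'r'
  2. keep 'e'
  3. substitute 'a' -> 'l'  (+1)
  4. substitute 'l' -> 'y'  (+1)
Total edit operations: 2
Edit distance = 2


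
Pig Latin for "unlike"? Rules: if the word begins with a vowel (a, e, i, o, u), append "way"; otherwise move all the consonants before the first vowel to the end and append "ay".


Word: "unlike"
Starts with vowel → add 'way'
Pig Latin = "unlikeway"


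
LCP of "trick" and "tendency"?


Word 1: "trick"
Word 2: "tendency"
Comparing from start:
  Pos 0: 't' == 't'
  Pos 1: 'r' != 'e' (stop)
LCP = "t" (length 1)


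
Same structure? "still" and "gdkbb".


Pattern of "still": [0, 1, 2, 3, 3]
Pattern of "gdkbb": [0, 1, 2, 3, 3]
Patterns match
Same pattern = Yes


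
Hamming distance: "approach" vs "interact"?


Comparing character by character (same length = 8):
  Pos 0: 'a' vs 'i' !=
  Pos 1: 'p' vs 'n' !=
  Pos 2: 'p' vs 't' !=
  Pos 3: 'r' vs 'e' !=
  Pos 4: 'o' vs 'r' !=
  Pos 5: 'a' vs 'a' =
  Pos 6: 'c' vs 'c' =
  Pos 7: 'h' vs 't' !=
Hamming distance = 6


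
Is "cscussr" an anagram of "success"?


Word 1: "success" → sorted: ccesssu
Word 2: "cscussr" → sorted: ccrsssu
Same letters? ccesssu != ccrsssu
Anagram = No


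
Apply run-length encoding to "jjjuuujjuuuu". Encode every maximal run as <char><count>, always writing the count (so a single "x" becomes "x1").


String: "jjjuuujjuuuu"
Scanning for consecutive runs:
  'j' x 3
  'u' x 3
  'j' x 2
  'u' x 4
RLE = "j3u3j2u4"


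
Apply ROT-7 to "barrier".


Word: "barrier"
Shift: 7
Each letter → (letter + shift) mod 26:
  'b' (1) + 7 = 8 → 'i'
  'a' (0) + 7 = 7 → 'h'
  'r' (17) + 7 = 24 → 'y'
  'r' (17) + 7 = 24 → 'y'
  'i' (8) + 7 = 15 → 'p'
  'e' (4) + 7 = 11 → 'l'
  'r' (17) + 7 = 24 → 'y'
Result = "ihyyply"


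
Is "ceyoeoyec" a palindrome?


Word: "ceyoeoyec"
Reversed: "ceyoeoyec"
Forward == Backward? ceyoeoyec == ceyoeoyec
Palindrome = Yes


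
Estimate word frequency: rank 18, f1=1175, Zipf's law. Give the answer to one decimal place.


Zipf's law: f(r) = f(1) / r
f(1) = 1175
f(18) = 1175 / 18
= 65.3 occurrences


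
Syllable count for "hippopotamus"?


Word: "hippopotamus"
Syllable breakdown: hip / po / pot / a / mus
Counting: 5 parts
= 5 syllables


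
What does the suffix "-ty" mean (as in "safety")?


Suffix: -ty
As in: safety -> safe + -ty
Meaning = quality of


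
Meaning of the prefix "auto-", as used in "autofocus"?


Prefix: auto-
As in: autofocus -> auto- + focus
Meaning = self


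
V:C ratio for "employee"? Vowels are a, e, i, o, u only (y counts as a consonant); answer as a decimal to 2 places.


Word: "employee"
Vowels (a,e,i,o,u): 4
Consonants: 4
Ratio = 4/4
= 1.00


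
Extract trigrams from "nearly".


Word: "nearly" (length 6)
Number of trigrams = 6 - 3 + 1 = 4
  Position 0: "nea"
  Position 1: "ear"
  Position 2: "arl"
  Position 3: "rly"
Trigrams = "nea", "ear", "arl", "rly"


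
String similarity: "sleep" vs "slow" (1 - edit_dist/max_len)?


Word 1: "sleep" (length 5)
Word 2: "slow" (length 4)
One optimal edit sequence:
  1. keep 's'
  2. keep 'l'
  3. delete 'e'  (+1)
  4. substitute 'e' -> 'o'  (+1)
  5. substitute 'p' -> 'w'  (+1)
Edit distance = 3
Max length = max(5, 4) = 5
Similarity = 1 - 3/5
= 0.4000


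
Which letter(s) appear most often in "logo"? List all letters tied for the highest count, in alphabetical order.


Word: "logo"
Letter counts:
  'g': 1
  'l': 1
  'o': 2
Maximum count = 2
Most frequent = 'o' (2 times each)


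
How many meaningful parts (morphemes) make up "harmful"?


Word: "harmful"
Morphemes: harm + -ful
Each morpheme carries meaning
= 2 morphemes


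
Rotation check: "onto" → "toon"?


Word: "onto", Candidate: "toon"
Method: check if candidate is substring of word+word
"ontoonto" contains "toon"? Yes
Is rotation = Yes


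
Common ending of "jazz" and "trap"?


Word 1: "jazz"
Word 2: "trap"
Comparing from end:
  Pos -1: 'z' != 'p' (stop)
LCS = "" (length 0)


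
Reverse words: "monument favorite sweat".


Original: "monument favorite sweat"
Words (1..n): monument | favorite | sweat
Reversed (n..1): sweat | favorite | monument
Result = "sweat favorite monument"


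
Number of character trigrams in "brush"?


Word: "brush" (length 5)
Number of 3-grams = length - 3 + 1 = 5 - 3 + 1
= 3


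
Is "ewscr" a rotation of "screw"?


Word: "screw", Candidate: "ewscr"
Method: check if candidate is substring of word+word
"screwscrew" contains "ewscr"? Yes
Is rotation = Yes


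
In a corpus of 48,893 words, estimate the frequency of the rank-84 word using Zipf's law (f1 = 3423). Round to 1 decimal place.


Zipf's law: f(r) = f(1) / r
f(1) = 3423
f(84) = 3423 / 84
= 40.8 occurrences


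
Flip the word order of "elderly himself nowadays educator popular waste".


Original: "elderly himself nowadays educator popular waste"
Words (1..n): elderly | himself | nowadays | educator | popular | waste
Reversed (n..1): waste | popular | educator | nowadays | himself | elderly
Result = "waste popular educator nowadays himself elderly"


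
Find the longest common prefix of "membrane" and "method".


Word 1: "membrane"
Word 2: "method"
Comparing from start:
  Pos 0: 'm' == 'm'
  Pos 1: 'e' == 'e'
  Pos 2: 'm' != 't' (stop)
LCP = "me" (length 2)


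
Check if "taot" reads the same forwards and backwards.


Word: "taot"
Reversed: "toat"
Forward == Backward? taot != toat
Palindrome = No


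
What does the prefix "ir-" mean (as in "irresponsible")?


Prefix: ir-
As in: irresponsible -> ir- + responsible
Meaning = not


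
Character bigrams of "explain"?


Word: "explain" (length 7)
Number of bigrams = 7 - 2 + 1 = 6
  Position 0: "ex"
  Position 1: "xp"
  Position 2: "pl"
  Position 3: "la"
  Position 4: "ai"
  Position 5: "in"
Bigrams = "ex", "xp", "pl", "la", "ai", "in"


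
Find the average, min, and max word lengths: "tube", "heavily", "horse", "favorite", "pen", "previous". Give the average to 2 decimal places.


Lengths: "tube"=4, "heavily"=7, "horse"=5, "favorite"=8, "pen"=3, "previous"=8
Sum = 35, Count = 6
Average = 35/6 = 5.83
= avg=5.83, min=3, max=8


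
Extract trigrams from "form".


Word: "form" (length 4)
Number of trigrams = 4 - 3 + 1 = 2
  Position 0: "for"
  Position 1: "orm"
Trigrams = "for", "orm"


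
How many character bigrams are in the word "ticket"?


Word: "ticket" (length 6)
Number of 2-grams = length - 2 + 1 = 6 - 2 + 1
= 5


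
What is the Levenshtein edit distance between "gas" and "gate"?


Word 1: "gas" (length 3)
Word 2: "gate" (length 4)
One optimal edit sequence (insert/delete/substitute each cost 1):
  1. keep 'g'
  2. keep 'a'
  3. insert 't'  (+1)
  4. substitute 's' -> 'e'  (+1)
Total edit operations: 2
Edit distance = 2


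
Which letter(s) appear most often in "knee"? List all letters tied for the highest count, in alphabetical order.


Word: "knee"
Letter counts:
  'e': 2
  'k': 1
  'n': 1
Maximum count = 2
Most frequent = 'e' (2 times each)


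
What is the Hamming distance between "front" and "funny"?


Comparing character by character (same length = 5):
  Pos 0: 'f' vs 'f' =
  Pos 1: 'r' vs 'u' !=
  Pos 2: 'o' vs 'n' !=
  Pos 3: 'n' vs 'n' =
  Pos 4: 't' vs 'y' !=
Hamming distance = 3


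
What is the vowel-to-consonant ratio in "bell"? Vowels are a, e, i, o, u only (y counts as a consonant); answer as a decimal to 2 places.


Word: "bell"
Vowels (a,e,i,o,u): 1
Consonants: 3
Ratio = 1/3
= 0.33


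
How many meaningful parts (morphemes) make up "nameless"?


Word: "nameless"
Morphemes: name / -less
Each morpheme carries meaning
= 2 morphemes


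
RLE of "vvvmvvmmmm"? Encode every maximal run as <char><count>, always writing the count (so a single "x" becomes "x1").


String: "vvvmvvmmmm"
Scanning for consecutive runs:
  'v' x 3
  'm' x 1
  'v' x 2
  'm' x 4
RLE = "v3m1v2m4"


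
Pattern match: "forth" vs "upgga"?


Pattern of "forth": [0, 1, 2, 3, 4]
Pattern of "upgga": [0, 1, 2, 2, 3]
Patterns do not match
Same pattern = No


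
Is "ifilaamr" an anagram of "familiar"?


Word 1: "familiar" → sorted: aafiilmr
Word 2: "ifilaamr" → sorted: aafiilmr
Same letters? aafiilmr == aafiilmr
Anagram = Yes


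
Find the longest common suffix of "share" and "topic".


Word 1: "share"
Word 2: "topic"
Comparing from end:
  Pos -1: 'e' != 'c' (stop)
LCS = "" (length 0)


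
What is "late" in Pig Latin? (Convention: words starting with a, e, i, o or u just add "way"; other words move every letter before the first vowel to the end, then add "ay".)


Word: "late"
Starts with consonant(s) → move to end, add 'ay'
Consonant cluster: "l"
Pig Latin = "atelay"


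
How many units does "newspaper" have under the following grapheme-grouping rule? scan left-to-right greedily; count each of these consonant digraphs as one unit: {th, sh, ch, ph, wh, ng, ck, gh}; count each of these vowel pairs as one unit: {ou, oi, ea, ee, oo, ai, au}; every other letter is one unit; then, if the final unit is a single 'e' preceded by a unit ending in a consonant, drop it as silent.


Word: "newspaper" (9 letters)
Left-to-right scan:
  (1) 'n' (letter)
  (2) 'e' (letter)
  (3) 'w' (letter)
  (4) 's' (letter)
  (5) 'p' (letter)
  (6) 'a' (letter)
  (7) 'p' (letter)
  (8) 'e' (letter)
  (9) 'r' (letter)
Units from scan: 9
Sound units = 9 units


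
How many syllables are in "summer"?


Word: "summer"
Syllable breakdown: sum / mer
Counting: 2 parts
= 2 syllables


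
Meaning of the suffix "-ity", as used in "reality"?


Suffix: -ity
Example: reality (real + -ity)
Meaning = quality of


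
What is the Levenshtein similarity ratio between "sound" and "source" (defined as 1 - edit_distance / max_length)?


Word 1: "sound" (length 5)
Word 2: "source" (length 6)
One optimal edit sequence:
  1. keep 's'
  2. keep 'o'
  3. keep 'u'
  4. insert 'r'  (+1)
  5. substitute 'n' -> 'c'  (+1)
  6. substitute 'd' -> 'e'  (+1)
Edit distance = 3
Max length = max(5, 6) = 6
Similarity = 1 - 3/6
= 0.5000


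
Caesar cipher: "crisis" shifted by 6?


Word: "crisis"
Shift: 6
Each letter → (letter + shift) mod 26:
  'c' (2) + 6 = 8 → 'i'
  'r' (17) + 6 = 23 → 'x'
  'i' (8) + 6 = 14 → 'o'
  's' (18) + 6 = 24 → 'y'
  'i' (8) + 6 = 14 → 'o'
  's' (18) + 6 = 24 → 'y'
Result = "ixoyoy"


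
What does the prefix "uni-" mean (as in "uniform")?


Prefix: uni-
As in: uniform -> uni- + form
Meaning = one


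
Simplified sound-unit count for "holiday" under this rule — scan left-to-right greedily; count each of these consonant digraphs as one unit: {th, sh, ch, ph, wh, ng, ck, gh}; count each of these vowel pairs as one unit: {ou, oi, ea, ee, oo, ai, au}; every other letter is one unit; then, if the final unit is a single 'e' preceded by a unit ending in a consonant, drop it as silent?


Word: "holiday" (7 letters)
Left-to-right scan:
  1. 'h' (letter)
  2. 'o' (letter)
  3. 'l' (letter)
  4. 'i' (letter)
  5. 'd' (letter)
  6. 'a' (letter)
  7. 'y' (letter)
Units from scan: 7
Sound units = 7 units


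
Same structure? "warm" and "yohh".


Pattern of "warm": [0, 1, 2, 3]
Pattern of "yohh": [0, 1, 2, 2]
Patterns do not match
Same pattern = No


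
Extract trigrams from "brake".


Word: "brake" (length 5)
Number of trigrams = 5 - 3 + 1 = 3
  Position 0: "bra"
  Position 1: "rak"
  Position 2: "ake"
Trigrams = "bra", "rak", "ake"


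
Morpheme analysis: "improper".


Word: "improper"
Morphemes: im- / proper
Each morpheme carries meaning
= 2 morphemes


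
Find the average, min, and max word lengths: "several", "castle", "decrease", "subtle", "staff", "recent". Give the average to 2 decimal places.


Lengths: "several"=7, "castle"=6, "decrease"=8, "subtle"=6, "staff"=5, "recent"=6
Sum = 38, Count = 6
Average = 38/6 = 6.33
= avg=6.33, min=5, max=8


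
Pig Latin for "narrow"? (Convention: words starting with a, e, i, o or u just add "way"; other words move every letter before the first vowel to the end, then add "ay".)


Word: "narrow"
Starts with consonant(s) → move to end, add 'ay'
Consonant cluster: "n"
Pig Latin = "arrownay"


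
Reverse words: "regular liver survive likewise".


Original: "regular liver survive likewise"
Words (1..n): regular | liver | survive | likewise
Reversed (n..1): likewise | survive | liver | regular
Result = "likewise survive liver regular"


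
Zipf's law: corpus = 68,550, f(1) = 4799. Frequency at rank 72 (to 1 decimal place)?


Zipf's law: f(r) = f(1) / r
f(1) = 4799
f(72) = 4799 / 72
= 66.7 occurrences


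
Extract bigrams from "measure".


Word: "measure" (length 7)
Number of bigrams = 7 - 2 + 1 = 6
  Position 0: "me"
  Position 1: "ea"
  Position 2: "as"
  Position 3: "su"
  Position 4: "ur"
  Position 5: "re"
Bigrams = "me", "ea", "as", "su", "ur", "re"


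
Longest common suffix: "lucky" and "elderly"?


Word 1: "lucky"
Word 2: "elderly"
Comparing from end:
  Pos -1: 'y' == 'y'
  Pos -2: 'k' != 'l' (stop)
LCS = "y" (length 1)


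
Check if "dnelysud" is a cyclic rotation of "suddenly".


Word: "suddenly", Candidate: "dnelysud"
Method: check if candidate is substring of word+word
"suddenlysuddenly" contains "dnelysud"? No
Is rotation = No


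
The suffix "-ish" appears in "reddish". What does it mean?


Suffix: -ish
Example: reddish = red + -ish, with a spelling change
Meaning = somewhat / having the qualities of


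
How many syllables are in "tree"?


Word: "tree"
Syllable breakdown: tree
Counting: 1 part
= 1 syllable


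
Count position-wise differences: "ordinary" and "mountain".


Comparing character by character (same length = 8):
  Pos 0: 'o' vs 'm' !=
  Pos 1: 'r' vs 'o' !=
  Pos 2: 'd' vs 'u' !=
  Pos 3: 'i' vs 'n' !=
  Pos 4: 'n' vs 't' !=
  Pos 5: 'a' vs 'a' =
  Pos 6: 'r' vs 'i' !=
  Pos 7: 'y' vs 'n' !=
Hamming distance = 7


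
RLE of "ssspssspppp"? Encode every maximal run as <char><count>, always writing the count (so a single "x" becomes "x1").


String: "ssspssspppp"
Scanning for consecutive runs:
  's' x 3
  'p' x 1
  's' x 3
  'p' x 4
RLE = "s3p1s3p4"


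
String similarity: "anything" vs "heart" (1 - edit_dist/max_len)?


Word 1: "anything" (length 8)
Word 2: "heart" (length 5)
One optimal edit sequence:
  1. delete 'a'  (+1)
  2. delete 'n'  (+1)
  3. delete 'y'  (+1)
  4. substitute 't' -> 'h'  (+1)
  5. substitute 'h' -> 'e'  (+1)
  6. substitute 'i' -> 'a'  (+1)
  7. substitute 'n' -> 'r'  (+1)
  8. substitute 'g' -> 't'  (+1)
Edit distance = 8
Max length = max(8, 5) = 8
Similarity = 1 - 8/8
= 0.0000


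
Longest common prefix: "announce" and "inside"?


Word 1: "announce"
Word 2: "inside"
Comparing from start:
  Pos 0: 'a' != 'i' (stop)
LCP = "" (length 0)


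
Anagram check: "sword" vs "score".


Word 1: "sword" → sorted: dorsw
Word 2: "score" → sorted: ceors
Same letters? dorsw != ceors
Anagram = No


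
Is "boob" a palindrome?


Word: "boob"
Reversed: "boob"
Forward == Backward? boob == boob
Palindrome = Yes


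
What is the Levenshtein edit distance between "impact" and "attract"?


Word 1: "impact" (length 6)
Word 2: "attract" (length 7)
One optimal edit sequence (insert/delete/substitute each cost 1):
  1. insert 'a'  (+1)
  2. substitute 'i' -> 't'  (+1)
  3. substitute 'm' -> 't'  (+1)
  4. substitute 'p' -> 'r'  (+1)
  5. keep 'a'
  6. keep 'c'
  7. keep 't'
Total edit operations: 4
Edit distance = 4


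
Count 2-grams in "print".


Word: "print" (length 5)
Number of 2-grams = length - 2 + 1 = 5 - 2 + 1
= 4


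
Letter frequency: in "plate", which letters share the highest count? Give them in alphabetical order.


Word: "plate"
Letter counts:
  'a': 1
  'e': 1
  'l': 1
  'p': 1
  't': 1
Maximum count = 1
Most frequent = 'a', 'e', 'l', 'p', 't' (1 time each)


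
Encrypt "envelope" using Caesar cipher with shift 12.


Word: "envelope"
Shift: 12
Each letter → (letter + shift) mod 26:
  'e' (4) + 12 = 16 → 'q'
  'n' (13) + 12 = 25 → 'z'
  'v' (21) + 12 = 7 → 'h'
  'e' (4) + 12 = 16 → 'q'
  'l' (11) + 12 = 23 → 'x'
  'o' (14) + 12 = 0 → 'a'
  'p' (15) + 12 = 1 → 'b'
  'e' (4) + 12 = 16 → 'q'
Result = "qzhqxabq"


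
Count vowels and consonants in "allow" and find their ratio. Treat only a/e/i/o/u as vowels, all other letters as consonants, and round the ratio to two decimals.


Word: "allow"
Vowels (a,e,i,o,u): 2
Consonants: 3
Ratio = 2/3
= 0.67


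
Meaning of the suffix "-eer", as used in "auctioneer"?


Suffix: -eer
Example: auctioneer (auction + -eer)
Meaning = one who is concerned with


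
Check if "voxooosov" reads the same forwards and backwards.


Word: "voxooosov"
Reversed: "vosoooxov"
Forward == Backward? voxooosov != vosoooxov
Palindrome = No


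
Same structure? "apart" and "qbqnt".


Pattern of "apart": [0, 1, 0, 2, 3]
Pattern of "qbqnt": [0, 1, 0, 2, 3]
Patterns match
Same pattern = Yes


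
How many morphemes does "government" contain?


Word: "government"
Morphemes: govern | -ment
Each morpheme carries meaning
= 2 morphemes


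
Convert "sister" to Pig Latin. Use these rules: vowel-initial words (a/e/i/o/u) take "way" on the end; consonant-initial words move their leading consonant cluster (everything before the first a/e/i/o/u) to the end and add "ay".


Word: "sister"
Starts with consonant(s) → move to end, add 'ay'
Consonant cluster: "s"
Pig Latin = "istersay"


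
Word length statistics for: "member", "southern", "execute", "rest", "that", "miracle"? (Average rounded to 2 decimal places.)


Lengths: "member"=6, "southern"=8, "execute"=7, "rest"=4, "that"=4, "miracle"=7
Sum = 36, Count = 6
Average = 36/6 = 6.00
= avg=6.00, min=4, max=8


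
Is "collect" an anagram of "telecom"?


Word 1: "telecom" → sorted: ceelmot
Word 2: "collect" → sorted: ccellot
Same letters? ceelmot != ccellot
Anagram = No


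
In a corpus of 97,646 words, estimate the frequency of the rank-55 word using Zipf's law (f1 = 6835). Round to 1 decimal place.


Zipf's law: f(r) = f(1) / r
f(1) = 6835
f(55) = 6835 / 55
= 124.3 occurrences


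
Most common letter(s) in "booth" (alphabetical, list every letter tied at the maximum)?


Word: "booth"
Letter counts:
  'b': 1
  'h': 1
  'o': 2
  't': 1
Maximum count = 2
Most frequent = 'o' (2 times each)


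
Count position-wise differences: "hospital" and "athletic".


Comparing character by character (same length = 8):
  Pos 0: 'h' vs 'a' !=
  Pos 1: 'o' vs 't' !=
  Pos 2: 's' vs 'h' !=
  Pos 3: 'p' vs 'l' !=
  Pos 4: 'i' vs 'e' !=
  Pos 5: 't' vs 't' =
  Pos 6: 'a' vs 'i' !=
  Pos 7: 'l' vs 'c' !=
Hamming distance = 7


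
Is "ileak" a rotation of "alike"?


Word: "alike", Candidate: "ileak"
Method: check if candidate is substring of word+word
"alikealike" contains "ileak"? No
Is rotation = No


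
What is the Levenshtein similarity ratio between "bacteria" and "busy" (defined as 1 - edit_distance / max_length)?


Word 1: "bacteria" (length 8)
Word 2: "busy" (length 4)
One optimal edit sequence:
  1. keep 'b'
  2. delete 'a'  (+1)
  3. delete 'c'  (+1)
  4. delete 't'  (+1)
  5. delete 'e'  (+1)
  6. substitute 'r' -> 'u'  (+1)
  7. substitute 'i' -> 's'  (+1)
  8. substitute 'a' -> 'y'  (+1)
Edit distance = 7
Max length = max(8, 4) = 8
Similarity = 1 - 7/8
= 0.1250
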